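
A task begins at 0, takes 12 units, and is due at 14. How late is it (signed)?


Completion = 0 + 12 = 12
Lateness = C - d = 12 - 14
= -2


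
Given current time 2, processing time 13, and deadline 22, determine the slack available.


Slack = due - current_time - processing
= 22 - 2 - 13
= 7


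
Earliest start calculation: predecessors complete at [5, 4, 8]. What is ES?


ES = max of all predecessor completion times
Predecessors: [5, 4, 8]
ES = max(5, 4, 8)
= 8


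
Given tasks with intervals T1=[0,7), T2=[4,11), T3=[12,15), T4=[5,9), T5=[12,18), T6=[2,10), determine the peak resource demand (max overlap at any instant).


Check each time point for overlaps:
  t=5: 4 tasks active (T1, T2, T4, T6)
Max concurrent = 4


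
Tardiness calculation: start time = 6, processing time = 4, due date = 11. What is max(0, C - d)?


Completion = start + processing = 6 + 4 = 10
Tardiness = max(0, C - d) = max(0, 10 - 11)
= max(0, -1)
= 0


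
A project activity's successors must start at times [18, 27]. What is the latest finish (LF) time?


LF = min of all successor start times
Successors start at: [18, 27]
LF = min(18, 27)
= 18


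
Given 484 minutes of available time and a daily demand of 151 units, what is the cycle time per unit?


Cycle time = available time / demand
= 484 / 151
= 3.21 min/unit


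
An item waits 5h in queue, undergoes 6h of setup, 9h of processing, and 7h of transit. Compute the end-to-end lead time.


Lead time = queue + setup + processing + transit
= 5 + 6 + 9 + 7
= 27 hours


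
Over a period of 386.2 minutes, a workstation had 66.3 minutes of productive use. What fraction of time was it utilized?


Utilization = busy / total × 100
= 66.3 / 386.2 × 100
= 17.2%


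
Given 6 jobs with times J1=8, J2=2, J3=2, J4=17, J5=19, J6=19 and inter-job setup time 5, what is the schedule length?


Makespan = Σ processing + (n-1) × setup
= (8 + 2 + 2 + 17 + 19 + 19) + (6-1)×5
= 67 + 25
= 92 time units


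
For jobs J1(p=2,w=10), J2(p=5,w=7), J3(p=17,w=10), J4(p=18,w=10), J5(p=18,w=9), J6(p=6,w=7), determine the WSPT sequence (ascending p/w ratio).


WSPT (Smith's rule): sort by p/w ascending
  J1: p/w = 2/10 = 0.200
  J2: p/w = 5/7 = 0.714
  J6: p/w = 6/7 = 0.857
  J3: p/w = 17/10 = 1.700
  J4: p/w = 18/10 = 1.800
  J5: p/w = 18/9 = 2.000
Order: J1 → J2 → J6 → J3 → J4 → J5


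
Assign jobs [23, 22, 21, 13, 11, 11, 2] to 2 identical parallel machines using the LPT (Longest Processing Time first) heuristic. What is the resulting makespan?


Jobs (LPT sorted): [23, 22, 21, 13, 11, 11, 2]
Machines: 2
  J=23 → Machine 1 (load: 0+23=23)
  J=22 → Machine 2 (load: 0+22=22)
  J=21 → Machine 2 (load: 22+21=43)
  J=13 → Machine 1 (load: 23+13=36)
  J=11 → Machine 1 (load: 36+11=47)
  J=11 → Machine 2 (load: 43+11=54)
  J=2 → Machine 1 (load: 47+2=49)
Machine loads: [49, 54]
Makespan = max = 54 time units


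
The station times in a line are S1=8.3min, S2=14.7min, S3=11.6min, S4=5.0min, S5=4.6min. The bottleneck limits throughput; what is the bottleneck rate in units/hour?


Bottleneck = longest station time
Station times: [8.3, 14.7, 11.6, 5.0, 4.6]
Max = 14.7 min
Rate = 60 / 14.7
= 4.08 units/hour (bottleneck: 14.7min)


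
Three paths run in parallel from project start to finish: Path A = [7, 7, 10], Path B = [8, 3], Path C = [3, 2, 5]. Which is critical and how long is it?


Path A: 7 + 7 + 10 = 24
Path B: 8 + 3 = 11
Path C: 3 + 2 + 5 = 10
Critical path = longest = max(24, 11, 10)
= 24 (Path A)


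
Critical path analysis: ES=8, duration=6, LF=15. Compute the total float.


EF = ES + duration = 8 + 6 = 14
LS = LF - duration = 15 - 6 = 9
Total Float = LF - EF = 15 - 14
(or LS - ES = 9 - 8)
= 1


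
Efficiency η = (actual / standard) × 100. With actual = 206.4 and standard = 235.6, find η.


Efficiency = (actual / standard) × 100
= (206.4 / 235.6) × 100
= 87.6%


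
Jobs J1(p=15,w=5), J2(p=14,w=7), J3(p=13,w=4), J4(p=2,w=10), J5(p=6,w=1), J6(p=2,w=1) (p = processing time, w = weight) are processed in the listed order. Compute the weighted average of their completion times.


Completion times:
  J1: C=15, w×C=5×15=75
  J2: C=29, w×C=7×29=203
  J3: C=42, w×C=4×42=168
  J4: C=44, w×C=10×44=440
  J5: C=50, w×C=1×50=50
  J6: C=52, w×C=1×52=52
Sum w×C = 988
Sum w = 28
Weighted avg = 988/28
= 35.29


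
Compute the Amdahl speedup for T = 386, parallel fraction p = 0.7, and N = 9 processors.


Amdahl's law: T_p = T × ((1-p) + p/N)
= 386 × ((1-0.7) + 0.7/9)
= 386 × (0.30 + 0.0778)
= 386 × 0.3778
= 145.82
Speedup = 386/145.82
= 2.65×


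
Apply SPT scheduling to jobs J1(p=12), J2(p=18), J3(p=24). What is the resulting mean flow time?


SPT order: J1 → J2 → J3
Completion times:
  J1: C=12
  J2: C=30
  J3: C=54
Sum = 96, n = 3
Mean flow = 96/3
= 32.00


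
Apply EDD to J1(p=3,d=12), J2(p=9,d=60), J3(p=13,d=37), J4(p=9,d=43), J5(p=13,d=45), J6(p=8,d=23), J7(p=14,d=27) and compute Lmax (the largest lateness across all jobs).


EDD order: J1 → J6 → J7 → J3 → J4 → J5 → J2
Completion and lateness:
  J1: C=3, d=12, L=3-12=-9
  J6: C=11, d=23, L=11-23=-12
  J7: C=25, d=27, L=25-27=-2
  J3: C=38, d=37, L=38-37=1
  J4: C=47, d=43, L=47-43=4
  J5: C=60, d=45, L=60-45=15
  J2: C=69, d=60, L=69-60=9
Lmax = max(-9, -12, -2, 1, 4, 15, 9)
= 15


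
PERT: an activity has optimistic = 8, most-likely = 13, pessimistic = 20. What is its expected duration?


te = (o + 4m + p) / 6
= (8 + 4×13 + 20) / 6
= (8 + 52 + 20) / 6
= 80 / 6
= 13.33


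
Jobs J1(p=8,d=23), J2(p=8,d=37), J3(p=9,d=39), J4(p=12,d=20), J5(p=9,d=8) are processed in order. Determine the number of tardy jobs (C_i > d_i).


Completion vs due date:
  J1: C=8, d=23 → on time
  J2: C=16, d=37 → on time
  J3: C=25, d=39 → on time
  J4: C=37, d=20 → TARDY
  J5: C=46, d=8 → TARDY
Tardy jobs: J4, J5
Count = 2


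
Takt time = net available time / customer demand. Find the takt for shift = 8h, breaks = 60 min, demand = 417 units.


Available = 8×60 - 60 = 420 min
Takt time = 420 / 417
= 1.01 min/unit


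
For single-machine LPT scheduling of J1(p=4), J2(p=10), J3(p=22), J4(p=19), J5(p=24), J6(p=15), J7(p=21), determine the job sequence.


LPT: sort by longest processing time first
  J5: p=24
  J3: p=22
  J7: p=21
  J4: p=19
  J6: p=15
  J2: p=10
  J1: p=4
Order: J5 → J3 → J7 → J4 → J6 → J2 → J1


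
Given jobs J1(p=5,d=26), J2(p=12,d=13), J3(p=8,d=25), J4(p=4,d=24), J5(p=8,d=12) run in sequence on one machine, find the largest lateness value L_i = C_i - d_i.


Lateness per job (L = C - d):
  J1: C=5, d=26, L=-21
  J2: C=17, d=13, L=4
  J3: C=25, d=25, L=0
  J4: C=29, d=24, L=5
  J5: C=37, d=12, L=25
Lmax = max(-21, 4, 0, 5, 25)
= 25


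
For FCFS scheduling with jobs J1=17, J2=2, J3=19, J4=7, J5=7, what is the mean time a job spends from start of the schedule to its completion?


Completion times:
  J1: completes at 17
  J2: completes at 19
  J3: completes at 38
  J4: completes at 45
  J5: completes at 52
Sum = 171
Average = 171/5
= 34.20


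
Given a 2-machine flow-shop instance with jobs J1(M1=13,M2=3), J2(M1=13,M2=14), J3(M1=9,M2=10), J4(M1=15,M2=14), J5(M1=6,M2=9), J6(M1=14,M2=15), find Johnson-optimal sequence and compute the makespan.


Johnson's rule:
Group 1 (M1≤M2, sort by M1): ['J5', 'J3', 'J2', 'J6']
Group 2 (M1>M2, sort desc M2): ['J4', 'J1']
Sequence: J5 → J3 → J2 → J6 → J4 → J1
Makespan calculation:
  J5: M1 done=6, M2 done=15
  J3: M1 done=15, M2 done=25
  J2: M1 done=28, M2 done=42
  J6: M1 done=42, M2 done=57
  J4: M1 done=57, M2 done=71
  J1: M1 done=70, M2 done=74
= Sequence: J5 → J3 → J2 → J6 → J4 → J1, Makespan: 74


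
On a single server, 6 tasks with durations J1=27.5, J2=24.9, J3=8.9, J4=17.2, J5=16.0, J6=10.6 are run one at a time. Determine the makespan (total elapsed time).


Sequential makespan: sum all processing times
= 27.5 + 24.9 + 8.9 + 17.2 + 16.0 + 10.6
= 105.1 time units


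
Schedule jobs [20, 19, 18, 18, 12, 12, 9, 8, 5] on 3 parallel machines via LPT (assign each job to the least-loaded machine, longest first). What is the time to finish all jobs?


Jobs (LPT sorted): [20, 19, 18, 18, 12, 12, 9, 8, 5]
Machines: 3
  J=20 → Machine 1 (load: 0+20=20)
  J=19 → Machine 2 (load: 0+19=19)
  J=18 → Machine 3 (load: 0+18=18)
  J=18 → Machine 3 (load: 18+18=36)
  J=12 → Machine 2 (load: 19+12=31)
  J=12 → Machine 1 (load: 20+12=32)
  J=9 → Machine 2 (load: 31+9=40)
  J=8 → Machine 1 (load: 32+8=40)
  J=5 → Machine 3 (load: 36+5=41)
Machine loads: [40, 40, 41]
Makespan = max = 41 time units


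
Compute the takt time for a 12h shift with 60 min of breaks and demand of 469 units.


Available = 12×60 - 60 = 660 min
Takt time = 660 / 469
= 1.41 min/unit


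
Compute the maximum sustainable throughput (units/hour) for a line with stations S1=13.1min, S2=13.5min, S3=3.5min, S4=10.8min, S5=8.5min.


Bottleneck = longest station time
Station times: [13.1, 13.5, 3.5, 10.8, 8.5]
Max = 13.5 min
Rate = 60 / 13.5
= 4.44 units/hour (bottleneck: 13.5min)


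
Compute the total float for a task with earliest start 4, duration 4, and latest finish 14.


EF = ES + duration = 4 + 4 = 8
LS = LF - duration = 14 - 4 = 10
Total Float = LF - EF = 14 - 8
(or LS - ES = 10 - 4)
= 6


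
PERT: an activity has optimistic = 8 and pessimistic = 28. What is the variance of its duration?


σ² = ((p - o) / 6)² = (p - o)² / 36
= (28 - 8)² / 36
= 20² / 36
= 400 / 36
= 11.1111


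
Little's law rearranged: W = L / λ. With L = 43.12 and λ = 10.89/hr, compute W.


Little's law: L = λW → W = L / λ
= 43.12 / 10.89
= 3.96 hours


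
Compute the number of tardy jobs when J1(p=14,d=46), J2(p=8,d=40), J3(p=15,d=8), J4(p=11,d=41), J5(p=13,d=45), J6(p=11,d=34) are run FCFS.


Completion vs due date:
  J1: C=14, d=46 → on time
  J2: C=22, d=40 → on time
  J3: C=37, d=8 → TARDY
  J4: C=48, d=41 → TARDY
  J5: C=61, d=45 → TARDY
  J6: C=72, d=34 → TARDY
Tardy jobs: J3, J4, J5, J6
Count = 4


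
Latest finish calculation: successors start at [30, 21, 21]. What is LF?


LF = min of all successor start times
Successors start at: [30, 21, 21]
LF = min(30, 21, 21)
= 21


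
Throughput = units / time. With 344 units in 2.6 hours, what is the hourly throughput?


Throughput = units / time
= 344 / 2.6
= 132.3 units/hour


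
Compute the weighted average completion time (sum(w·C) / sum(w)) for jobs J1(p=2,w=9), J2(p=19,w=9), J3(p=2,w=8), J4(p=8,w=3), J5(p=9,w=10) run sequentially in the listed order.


Completion times:
  J1: C=2, w×C=9×2=18
  J2: C=21, w×C=9×21=189
  J3: C=23, w×C=8×23=184
  J4: C=31, w×C=3×31=93
  J5: C=40, w×C=10×40=400
Sum w×C = 884
Sum w = 39
Weighted avg = 884/39
= 22.67


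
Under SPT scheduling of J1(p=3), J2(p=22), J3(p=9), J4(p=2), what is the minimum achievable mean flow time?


SPT order: J4 → J1 → J3 → J2
Completion times:
  J4: C=2
  J1: C=5
  J3: C=14
  J2: C=36
Sum = 57, n = 4
Mean flow = 57/4
= 14.25


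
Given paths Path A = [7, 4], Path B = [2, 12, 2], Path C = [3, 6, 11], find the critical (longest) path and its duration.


Path A: 7 + 4 = 11
Path B: 2 + 12 + 2 = 16
Path C: 3 + 6 + 11 = 20
Critical path = longest = max(11, 16, 20)
= 20 (Path C)


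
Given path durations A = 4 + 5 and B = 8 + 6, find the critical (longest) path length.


Path A: 4 + 5 = 9
Path B: 8 + 6 = 14
Critical path = longest = max(9, 14)
= 14 (Path B)


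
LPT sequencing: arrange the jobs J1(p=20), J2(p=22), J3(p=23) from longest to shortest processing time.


LPT: sort by longest processing time first
  J3: p=23
  J2: p=22
  J1: p=20
Order: J3 → J2 → J1


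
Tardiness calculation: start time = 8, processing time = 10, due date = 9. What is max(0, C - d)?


Completion = start + processing = 8 + 10 = 18
Tardiness = max(0, C - d) = max(0, 18 - 9)
= max(0, 9)
= 9


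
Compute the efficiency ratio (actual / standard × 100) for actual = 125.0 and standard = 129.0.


Efficiency = (actual / standard) × 100
= (125.0 / 129.0) × 100
= 96.9%


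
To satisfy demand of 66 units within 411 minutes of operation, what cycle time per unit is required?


Cycle time = available time / demand
= 411 / 66
= 6.23 min/unit


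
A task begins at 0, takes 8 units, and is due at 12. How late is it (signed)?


Completion = 0 + 8 = 8
Lateness = C - d = 8 - 12
= -4


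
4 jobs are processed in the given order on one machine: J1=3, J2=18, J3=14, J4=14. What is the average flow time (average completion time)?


Completion times:
  J1: completes at 3
  J2: completes at 21
  J3: completes at 35
  J4: completes at 49
Sum = 108
Average = 108/4
= 27.00


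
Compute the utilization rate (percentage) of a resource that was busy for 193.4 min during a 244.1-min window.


Utilization = busy / total × 100
= 193.4 / 244.1 × 100
= 79.2%


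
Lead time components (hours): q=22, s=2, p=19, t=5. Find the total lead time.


Lead time = queue + setup + processing + transit
= 22 + 2 + 19 + 5
= 48 hours


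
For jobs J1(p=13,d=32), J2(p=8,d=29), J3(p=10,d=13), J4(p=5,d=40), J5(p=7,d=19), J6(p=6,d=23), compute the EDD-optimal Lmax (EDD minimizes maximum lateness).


EDD order: J3 → J5 → J6 → J2 → J1 → J4
Completion and lateness:
  J3: C=10, d=13, L=10-13=-3
  J5: C=17, d=19, L=17-19=-2
  J6: C=23, d=23, L=23-23=0
  J2: C=31, d=29, L=31-29=2
  J1: C=44, d=32, L=44-32=12
  J4: C=49, d=40, L=49-40=9
Lmax = max(-3, -2, 0, 2, 12, 9)
= 12


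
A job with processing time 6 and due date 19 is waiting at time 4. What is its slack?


Slack = due - current_time - processing
= 19 - 4 - 6
= 9


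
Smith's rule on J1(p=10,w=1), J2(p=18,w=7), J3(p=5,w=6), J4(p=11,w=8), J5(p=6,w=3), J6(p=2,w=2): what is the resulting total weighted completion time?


WSPT order (by p/w): J3 → J6 → J4 → J5 → J2 → J1
  J3: C=5, w·C=6×5=30
  J6: C=7, w·C=2×7=14
  J4: C=18, w·C=8×18=144
  J5: C=24, w·C=3×24=72
  J2: C=42, w·C=7×42=294
  J1: C=52, w·C=1×52=52
Σ w·C = 606
= 606


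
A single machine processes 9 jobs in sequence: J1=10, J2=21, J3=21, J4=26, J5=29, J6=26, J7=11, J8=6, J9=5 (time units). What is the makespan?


Sequential makespan: sum all processing times
= 10 + 21 + 21 + 26 + 29 + 26 + 11 + 6 + 5
= 155 time units


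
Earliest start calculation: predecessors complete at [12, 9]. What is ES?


ES = max of all predecessor completion times
Predecessors: [12, 9]
ES = max(12, 9)
= 12


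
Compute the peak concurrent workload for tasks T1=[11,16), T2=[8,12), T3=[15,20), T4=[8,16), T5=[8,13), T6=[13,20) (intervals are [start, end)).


Check each time point for overlaps:
  t=11: 4 tasks active (T1, T2, T4, T5)
Max concurrent = 4


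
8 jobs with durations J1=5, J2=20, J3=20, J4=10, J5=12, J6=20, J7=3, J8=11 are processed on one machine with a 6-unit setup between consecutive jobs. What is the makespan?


Makespan = Σ processing + (n-1) × setup
= (5 + 20 + 20 + 10 + 12 + 20 + 3 + 11) + (8-1)×6
= 101 + 42
= 143 time units


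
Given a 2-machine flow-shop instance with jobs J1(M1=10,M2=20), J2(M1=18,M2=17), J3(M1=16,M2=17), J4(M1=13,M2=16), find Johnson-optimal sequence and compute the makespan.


Johnson's rule:
Group 1 (M1≤M2, sort by M1): ['J1', 'J4', 'J3']
Group 2 (M1>M2, sort desc M2): ['J2']
Sequence: J1 → J4 → J3 → J2
Makespan calculation:
  J1: M1 done=10, M2 done=30
  J4: M1 done=23, M2 done=46
  J3: M1 done=39, M2 done=63
  J2: M1 done=57, M2 done=80
= Sequence: J1 → J4 → J3 → J2, Makespan: 80


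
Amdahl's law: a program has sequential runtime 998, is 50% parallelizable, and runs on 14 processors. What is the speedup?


Amdahl's law: T_p = T × ((1-p) + p/N)
= 998 × ((1-0.5) + 0.5/14)
= 998 × (0.50 + 0.0357)
= 998 × 0.5357
= 534.64
Speedup = 998/534.64
= 1.87×


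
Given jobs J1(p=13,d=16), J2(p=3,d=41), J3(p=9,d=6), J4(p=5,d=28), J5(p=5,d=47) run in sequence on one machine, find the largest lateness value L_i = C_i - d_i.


Lateness per job (L = C - d):
  J1: C=13, d=16, L=-3
  J2: C=16, d=41, L=-25
  J3: C=25, d=6, L=19
  J4: C=30, d=28, L=2
  J5: C=35, d=47, L=-12
Lmax = max(-3, -25, 19, 2, -12)
= 19


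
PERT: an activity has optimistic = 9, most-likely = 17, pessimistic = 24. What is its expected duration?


te = (o + 4m + p) / 6
= (9 + 4×17 + 24) / 6
= (9 + 68 + 24) / 6
= 101 / 6
= 16.83


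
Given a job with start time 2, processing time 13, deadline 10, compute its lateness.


Completion = 2 + 13 = 15
Lateness = C - d = 15 - 10
= 5


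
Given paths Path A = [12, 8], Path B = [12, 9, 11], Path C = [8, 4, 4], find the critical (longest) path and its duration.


Path A: 12 + 8 = 20
Path B: 12 + 9 + 11 = 32
Path C: 8 + 4 + 4 = 16
Critical path = longest = max(20, 32, 16)
= 32 (Path B)


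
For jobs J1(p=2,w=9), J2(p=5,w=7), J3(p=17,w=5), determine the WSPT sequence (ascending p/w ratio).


WSPT (Smith's rule): sort by p/w ascending
  J1: p/w = 2/9 = 0.222
  J2: p/w = 5/7 = 0.714
  J3: p/w = 17/5 = 3.400
Order: J1 → J2 → J3


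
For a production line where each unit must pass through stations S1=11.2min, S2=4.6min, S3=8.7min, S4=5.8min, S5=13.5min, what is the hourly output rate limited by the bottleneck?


Bottleneck = longest station time
Station times: [11.2, 4.6, 8.7, 5.8, 13.5]
Max = 13.5 min
Rate = 60 / 13.5
= 4.44 units/hour (bottleneck: 13.5min)


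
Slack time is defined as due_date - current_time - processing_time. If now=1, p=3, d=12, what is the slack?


Slack = due - current_time - processing
= 12 - 1 - 3
= 8


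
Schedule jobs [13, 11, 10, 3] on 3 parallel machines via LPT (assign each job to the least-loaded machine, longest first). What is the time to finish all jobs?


Jobs (LPT sorted): [13, 11, 10, 3]
Machines: 3
  J=13 → Machine 1 (load: 0+13=13)
  J=11 → Machine 2 (load: 0+11=11)
  J=10 → Machine 3 (load: 0+10=10)
  J=3 → Machine 3 (load: 10+3=13)
Machine loads: [13, 11, 13]
Makespan = max = 13 time units


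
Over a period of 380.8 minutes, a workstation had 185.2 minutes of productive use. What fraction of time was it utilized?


Utilization = busy / total × 100
= 185.2 / 380.8 × 100
= 48.6%


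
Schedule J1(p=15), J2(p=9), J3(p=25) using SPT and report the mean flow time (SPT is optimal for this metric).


SPT order: J2 → J1 → J3
Completion times:
  J2: C=9
  J1: C=24
  J3: C=49
Sum = 82, n = 3
Mean flow = 82/3
= 27.33


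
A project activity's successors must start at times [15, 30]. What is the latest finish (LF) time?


LF = min of all successor start times
Successors start at: [15, 30]
LF = min(15, 30)
= 15


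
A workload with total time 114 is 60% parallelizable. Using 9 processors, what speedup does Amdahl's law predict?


Amdahl's law: T_p = T × ((1-p) + p/N)
= 114 × ((1-0.6) + 0.6/9)
= 114 × (0.40 + 0.0667)
= 114 × 0.4667
= 53.20
Speedup = 114/53.20
= 2.14×


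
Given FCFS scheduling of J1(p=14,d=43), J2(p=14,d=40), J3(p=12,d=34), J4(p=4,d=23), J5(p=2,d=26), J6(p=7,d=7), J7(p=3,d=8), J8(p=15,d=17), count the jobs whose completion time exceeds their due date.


Completion vs due date:
  J1: C=14, d=43 → on time
  J2: C=28, d=40 → on time
  J3: C=40, d=34 → TARDY
  J4: C=44, d=23 → TARDY
  J5: C=46, d=26 → TARDY
  J6: C=53, d=7 → TARDY
  J7: C=56, d=8 → TARDY
  J8: C=71, d=17 → TARDY
Tardy jobs: J3, J4, J5, J6, J7, J8
Count = 6


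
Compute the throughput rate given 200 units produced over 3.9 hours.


Throughput = units / time
= 200 / 3.9
= 51.3 units/hour


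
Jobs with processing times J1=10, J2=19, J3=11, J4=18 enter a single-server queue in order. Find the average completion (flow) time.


Completion times:
  J1: completes at 10
  J2: completes at 29
  J3: completes at 40
  J4: completes at 58
Sum = 137
Average = 137/4
= 34.25


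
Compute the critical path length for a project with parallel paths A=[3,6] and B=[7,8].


Path A: 3 + 6 = 9
Path B: 7 + 8 = 15
Critical path = longest = max(9, 15)
= 15 (Path B)


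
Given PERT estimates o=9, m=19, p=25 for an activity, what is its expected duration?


te = (o + 4m + p) / 6
= (9 + 4×19 + 25) / 6
= (9 + 76 + 25) / 6
= 110 / 6
= 18.33


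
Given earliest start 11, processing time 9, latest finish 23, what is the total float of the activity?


EF = ES + duration = 11 + 9 = 20
LS = LF - duration = 23 - 9 = 14
Total Float = LF - EF = 23 - 20
(or LS - ES = 14 - 11)
= 3


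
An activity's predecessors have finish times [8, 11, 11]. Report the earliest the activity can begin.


ES = max of all predecessor completion times
Predecessors: [8, 11, 11]
ES = max(8, 11, 11)
= 11


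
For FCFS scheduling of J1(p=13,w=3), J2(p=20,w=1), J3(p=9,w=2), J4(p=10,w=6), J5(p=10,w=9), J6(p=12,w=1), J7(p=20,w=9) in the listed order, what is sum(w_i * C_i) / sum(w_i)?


Completion times:
  J1: C=13, w×C=3×13=39
  J2: C=33, w×C=1×33=33
  J3: C=42, w×C=2×42=84
  J4: C=52, w×C=6×52=312
  J5: C=62, w×C=9×62=558
  J6: C=74, w×C=1×74=74
  J7: C=94, w×C=9×94=846
Sum w×C = 1946
Sum w = 31
Weighted avg = 1946/31
= 62.77


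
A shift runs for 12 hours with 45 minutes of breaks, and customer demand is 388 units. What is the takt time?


Available = 12×60 - 45 = 675 min
Takt time = 675 / 388
= 1.74 min/unit


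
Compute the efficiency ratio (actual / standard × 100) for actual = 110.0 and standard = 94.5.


Efficiency = (actual / standard) × 100
= (110.0 / 94.5) × 100
= 116.4%


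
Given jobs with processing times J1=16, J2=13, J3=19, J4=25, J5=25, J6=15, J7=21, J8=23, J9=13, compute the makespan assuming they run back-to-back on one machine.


Sequential makespan: sum all processing times
= 16 + 13 + 19 + 25 + 25 + 15 + 21 + 23 + 13
= 170 time units


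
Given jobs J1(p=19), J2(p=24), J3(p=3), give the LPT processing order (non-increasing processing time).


LPT: sort by longest processing time first
  J2: p=24
  J1: p=19
  J3: p=3
Order: J2 → J1 → J3


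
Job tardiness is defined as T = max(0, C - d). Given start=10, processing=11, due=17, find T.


Completion = start + processing = 10 + 11 = 21
Tardiness = max(0, C - d) = max(0, 21 - 17)
= max(0, 4)
= 4


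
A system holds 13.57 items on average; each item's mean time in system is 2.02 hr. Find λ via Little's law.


Little's law: L = λW → λ = L / W
= 13.57 / 2.02
= 6.72 per hour


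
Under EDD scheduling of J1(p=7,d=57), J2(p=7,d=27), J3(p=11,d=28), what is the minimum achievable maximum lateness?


EDD order: J2 → J3 → J1
Completion and lateness:
  J2: C=7, d=27, L=7-27=-20
  J3: C=18, d=28, L=18-28=-10
  J1: C=25, d=57, L=25-57=-32
Lmax = max(-20, -10, -32)
= -10


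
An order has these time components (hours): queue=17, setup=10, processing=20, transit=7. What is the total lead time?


Lead time = queue + setup + processing + transit
= 17 + 10 + 20 + 7
= 54 hours


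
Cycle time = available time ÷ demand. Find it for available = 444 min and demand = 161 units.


Cycle time = available time / demand
= 444 / 161
= 2.76 min/unit


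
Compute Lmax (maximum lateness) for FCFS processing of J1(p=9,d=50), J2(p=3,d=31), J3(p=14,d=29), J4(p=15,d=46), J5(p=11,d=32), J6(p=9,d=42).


Lateness per job (L = C - d):
  J1: C=9, d=50, L=-41
  J2: C=12, d=31, L=-19
  J3: C=26, d=29, L=-3
  J4: C=41, d=46, L=-5
  J5: C=52, d=32, L=20
  J6: C=61, d=42, L=19
Lmax = max(-41, -19, -3, -5, 20, 19)
= 20


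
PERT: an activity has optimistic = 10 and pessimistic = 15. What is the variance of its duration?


σ² = ((p - o) / 6)² = (p - o)² / 36
= (15 - 10)² / 36
= 5² / 36
= 25 / 36
= 0.6944


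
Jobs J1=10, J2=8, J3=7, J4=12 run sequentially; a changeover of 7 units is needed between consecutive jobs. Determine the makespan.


Makespan = Σ processing + (n-1) × setup
= (10 + 8 + 7 + 12) + (4-1)×7
= 37 + 21
= 58 time units


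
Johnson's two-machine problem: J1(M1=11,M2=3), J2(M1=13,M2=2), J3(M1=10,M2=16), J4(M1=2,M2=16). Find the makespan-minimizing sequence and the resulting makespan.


Johnson's rule:
Group 1 (M1≤M2, sort by M1): ['J4', 'J3']
Group 2 (M1>M2, sort desc M2): ['J1', 'J2']
Sequence: J4 → J3 → J1 → J2
Makespan calculation:
  J4: M1 done=2, M2 done=18
  J3: M1 done=12, M2 done=34
  J1: M1 done=23, M2 done=37
  J2: M1 done=36, M2 done=39
= Sequence: J4 → J3 → J1 → J2, Makespan: 39


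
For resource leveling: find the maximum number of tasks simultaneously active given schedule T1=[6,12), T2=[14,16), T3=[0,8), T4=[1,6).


Check each time point for overlaps:
  t=1: 2 tasks active (T3, T4)
Max concurrent = 2


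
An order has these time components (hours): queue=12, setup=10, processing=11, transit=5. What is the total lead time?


Lead time = queue + setup + processing + transit
= 12 + 10 + 11 + 5
= 38 hours


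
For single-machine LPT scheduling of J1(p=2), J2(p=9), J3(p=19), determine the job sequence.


LPT: sort by longest processing time first
  J3: p=19
  J2: p=9
  J1: p=2
Order: J3 → J2 → J1


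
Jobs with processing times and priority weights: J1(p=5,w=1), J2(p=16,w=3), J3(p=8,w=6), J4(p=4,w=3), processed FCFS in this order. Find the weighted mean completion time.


Completion times:
  J1: C=5, w×C=1×5=5
  J2: C=21, w×C=3×21=63
  J3: C=29, w×C=6×29=174
  J4: C=33, w×C=3×33=99
Sum w×C = 341
Sum w = 13
Weighted avg = 341/13
= 26.23


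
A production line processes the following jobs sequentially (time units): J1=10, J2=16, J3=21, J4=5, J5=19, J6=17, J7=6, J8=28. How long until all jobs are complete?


Sequential makespan: sum all processing times
= 10 + 16 + 21 + 5 + 19 + 17 + 6 + 28
= 122 time units


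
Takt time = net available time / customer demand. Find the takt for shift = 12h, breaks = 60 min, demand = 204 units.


Available = 12×60 - 60 = 660 min
Takt time = 660 / 204
= 3.24 min/unit


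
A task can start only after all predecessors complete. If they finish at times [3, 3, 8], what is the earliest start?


ES = max of all predecessor completion times
Predecessors: [3, 3, 8]
ES = max(3, 3, 8)
= 8


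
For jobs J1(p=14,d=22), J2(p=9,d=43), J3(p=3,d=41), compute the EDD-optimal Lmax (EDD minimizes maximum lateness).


EDD order: J1 → J3 → J2
Completion and lateness:
  J1: C=14, d=22, L=14-22=-8
  J3: C=17, d=41, L=17-41=-24
  J2: C=26, d=43, L=26-43=-17
Lmax = max(-8, -24, -17)
= -8


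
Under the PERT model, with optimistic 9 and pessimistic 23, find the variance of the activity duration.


σ² = ((p - o) / 6)² = (p - o)² / 36
= (23 - 9)² / 36
= 14² / 36
= 196 / 36
= 5.4444


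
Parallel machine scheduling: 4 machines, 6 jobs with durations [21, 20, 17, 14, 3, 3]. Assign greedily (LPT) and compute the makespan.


Jobs (LPT sorted): [21, 20, 17, 14, 3, 3]
Machines: 4
  J=21 → Machine 1 (load: 0+21=21)
  J=20 → Machine 2 (load: 0+20=20)
  J=17 → Machine 3 (load: 0+17=17)
  J=14 → Machine 4 (load: 0+14=14)
  J=3 → Machine 4 (load: 14+3=17)
  J=3 → Machine 3 (load: 17+3=20)
Machine loads: [21, 20, 20, 17]
Makespan = max = 21 time units


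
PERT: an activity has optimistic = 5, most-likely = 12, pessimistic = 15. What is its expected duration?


te = (o + 4m + p) / 6
= (5 + 4×12 + 15) / 6
= (5 + 48 + 15) / 6
= 68 / 6
= 11.33


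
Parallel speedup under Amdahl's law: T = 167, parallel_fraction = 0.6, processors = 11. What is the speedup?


Amdahl's law: T_p = T × ((1-p) + p/N)
= 167 × ((1-0.6) + 0.6/11)
= 167 × (0.40 + 0.0545)
= 167 × 0.4545
= 75.91
Speedup = 167/75.91
= 2.20×


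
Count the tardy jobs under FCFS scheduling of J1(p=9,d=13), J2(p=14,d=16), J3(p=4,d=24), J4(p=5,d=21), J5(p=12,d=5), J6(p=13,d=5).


Completion vs due date:
  J1: C=9, d=13 → on time
  J2: C=23, d=16 → TARDY
  J3: C=27, d=24 → TARDY
  J4: C=32, d=21 → TARDY
  J5: C=44, d=5 → TARDY
  J6: C=57, d=5 → TARDY
Tardy jobs: J2, J3, J4, J5, J6
Count = 5


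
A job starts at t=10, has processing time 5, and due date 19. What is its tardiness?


Completion = start + processing = 10 + 5 = 15
Tardiness = max(0, C - d) = max(0, 15 - 19)
= max(0, -4)
= 0


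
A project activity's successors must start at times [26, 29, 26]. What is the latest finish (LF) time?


LF = min of all successor start times
Successors start at: [26, 29, 26]
LF = min(26, 29, 26)
= 26


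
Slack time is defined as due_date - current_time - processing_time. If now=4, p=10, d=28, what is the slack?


Slack = due - current_time - processing
= 28 - 4 - 10
= 14


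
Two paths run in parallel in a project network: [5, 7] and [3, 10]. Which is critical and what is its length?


Path A: 5 + 7 = 12
Path B: 3 + 10 = 13
Critical path = longest = max(12, 13)
= 13 (Path B)


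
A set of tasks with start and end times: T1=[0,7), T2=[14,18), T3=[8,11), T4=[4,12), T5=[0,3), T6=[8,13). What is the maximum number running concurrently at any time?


Check each time point for overlaps:
  t=8: 3 tasks active (T3, T4, T6)
Max concurrent = 3


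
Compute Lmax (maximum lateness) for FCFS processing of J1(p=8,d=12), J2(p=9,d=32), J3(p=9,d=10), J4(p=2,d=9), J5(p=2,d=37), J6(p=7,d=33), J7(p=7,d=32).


Lateness per job (L = C - d):
  J1: C=8, d=12, L=-4
  J2: C=17, d=32, L=-15
  J3: C=26, d=10, L=16
  J4: C=28, d=9, L=19
  J5: C=30, d=37, L=-7
  J6: C=37, d=33, L=4
  J7: C=44, d=32, L=12
Lmax = max(-4, -15, 16, 19, -7, 4, 12)
= 19


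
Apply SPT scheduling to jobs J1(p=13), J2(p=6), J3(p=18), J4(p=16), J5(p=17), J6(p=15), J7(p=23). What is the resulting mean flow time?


SPT order: J2 → J1 → J6 → J4 → J5 → J3 → J7
Completion times:
  J2: C=6
  J1: C=19
  J6: C=34
  J4: C=50
  J5: C=67
  J3: C=85
  J7: C=108
Sum = 369, n = 7
Mean flow = 369/7
= 52.71


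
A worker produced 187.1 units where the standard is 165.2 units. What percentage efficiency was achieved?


Efficiency = (actual / standard) × 100
= (187.1 / 165.2) × 100
= 113.3%


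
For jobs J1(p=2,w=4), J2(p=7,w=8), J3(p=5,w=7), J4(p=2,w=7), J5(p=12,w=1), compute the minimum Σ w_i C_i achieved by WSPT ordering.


WSPT order (by p/w): J4 → J1 → J3 → J2 → J5
  J4: C=2, w·C=7×2=14
  J1: C=4, w·C=4×4=16
  J3: C=9, w·C=7×9=63
  J2: C=16, w·C=8×16=128
  J5: C=28, w·C=1×28=28
Σ w·C = 249
= 249


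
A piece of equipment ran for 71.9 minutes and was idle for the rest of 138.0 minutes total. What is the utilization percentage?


Utilization = busy / total × 100
= 71.9 / 138.0 × 100
= 52.1%


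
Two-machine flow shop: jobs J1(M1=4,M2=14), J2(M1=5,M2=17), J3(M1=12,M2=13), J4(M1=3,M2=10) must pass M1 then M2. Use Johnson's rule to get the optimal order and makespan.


Johnson's rule:
Group 1 (M1≤M2, sort by M1): ['J4', 'J1', 'J2', 'J3']
Group 2 (M1>M2, sort desc M2): []
Sequence: J4 → J1 → J2 → J3
Makespan calculation:
  J4: M1 done=3, M2 done=13
  J1: M1 done=7, M2 done=27
  J2: M1 done=12, M2 done=44
  J3: M1 done=24, M2 done=57
= Sequence: J4 → J1 → J2 → J3, Makespan: 57


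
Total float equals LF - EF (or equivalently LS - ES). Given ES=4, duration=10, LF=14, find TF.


EF = ES + duration = 4 + 10 = 14
LS = LF - duration = 14 - 10 = 4
Total Float = LF - EF = 14 - 14
(or LS - ES = 4 - 4)
= 0


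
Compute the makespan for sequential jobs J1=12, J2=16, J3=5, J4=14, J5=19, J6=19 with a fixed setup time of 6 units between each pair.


Makespan = Σ processing + (n-1) × setup
= (12 + 16 + 5 + 14 + 19 + 19) + (6-1)×6
= 85 + 30
= 115 time units


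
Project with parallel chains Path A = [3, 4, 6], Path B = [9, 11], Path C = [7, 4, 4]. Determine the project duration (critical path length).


Path A: 3 + 4 + 6 = 13
Path B: 9 + 11 = 20
Path C: 7 + 4 + 4 = 15
Critical path = longest = max(13, 20, 15)
= 20 (Path B)


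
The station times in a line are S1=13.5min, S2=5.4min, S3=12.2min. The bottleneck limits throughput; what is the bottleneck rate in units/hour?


Bottleneck = longest station time
Station times: [13.5, 5.4, 12.2]
Max = 13.5 min
Rate = 60 / 13.5
= 4.44 units/hour (bottleneck: 13.5min)


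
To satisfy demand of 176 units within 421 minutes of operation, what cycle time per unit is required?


Cycle time = available time / demand
= 421 / 176
= 2.39 min/unit


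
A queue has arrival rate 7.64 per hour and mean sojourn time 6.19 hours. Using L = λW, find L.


Little's law: L = λ × W
= 7.64 × 6.19
= 47.29


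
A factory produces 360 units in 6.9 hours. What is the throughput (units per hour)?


Throughput = units / time
= 360 / 6.9
= 52.2 units/hour


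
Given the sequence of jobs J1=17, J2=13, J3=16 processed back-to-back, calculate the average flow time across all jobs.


Completion times:
  J1: completes at 17
  J2: completes at 30
  J3: completes at 46
Sum = 93
Average = 93/3
= 31.00


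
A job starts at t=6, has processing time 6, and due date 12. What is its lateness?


Completion = 6 + 6 = 12
Lateness = C - d = 12 - 12
= 0


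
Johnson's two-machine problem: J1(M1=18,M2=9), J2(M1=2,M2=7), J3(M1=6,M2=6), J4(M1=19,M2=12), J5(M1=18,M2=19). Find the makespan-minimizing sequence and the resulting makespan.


Johnson's rule:
Group 1 (M1≤M2, sort by M1): ['J2', 'J3', 'J5']
Group 2 (M1>M2, sort desc M2): ['J4', 'J1']
Sequence: J2 → J3 → J5 → J4 → J1
Makespan calculation:
  J2: M1 done=2, M2 done=9
  J3: M1 done=8, M2 done=15
  J5: M1 done=26, M2 done=45
  J4: M1 done=45, M2 done=57
  J1: M1 done=63, M2 done=72
= Sequence: J2 → J3 → J5 → J4 → J1, Makespan: 72


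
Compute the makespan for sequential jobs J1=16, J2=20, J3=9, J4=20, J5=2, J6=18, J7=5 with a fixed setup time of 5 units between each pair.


Makespan = Σ processing + (n-1) × setup
= (16 + 20 + 9 + 20 + 2 + 18 + 5) + (7-1)×5
= 90 + 30
= 120 time units


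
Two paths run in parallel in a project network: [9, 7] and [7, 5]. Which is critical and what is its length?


Path A: 9 + 7 = 16
Path B: 7 + 5 = 12
Critical path = longest = max(16, 12)
= 16 (Path A)


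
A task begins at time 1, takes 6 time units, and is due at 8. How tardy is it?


Completion = start + processing = 1 + 6 = 7
Tardiness = max(0, C - d) = max(0, 7 - 8)
= max(0, -1)
= 0


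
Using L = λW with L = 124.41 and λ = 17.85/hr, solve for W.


Little's law: L = λW → W = L / λ
= 124.41 / 17.85
= 6.97 hours


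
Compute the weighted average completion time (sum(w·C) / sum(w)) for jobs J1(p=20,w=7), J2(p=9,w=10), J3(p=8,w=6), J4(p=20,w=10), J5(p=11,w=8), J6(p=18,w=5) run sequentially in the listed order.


Completion times:
  J1: C=20, w×C=7×20=140
  J2: C=29, w×C=10×29=290
  J3: C=37, w×C=6×37=222
  J4: C=57, w×C=10×57=570
  J5: C=68, w×C=8×68=544
  J6: C=86, w×C=5×86=430
Sum w×C = 2196
Sum w = 46
Weighted avg = 2196/46
= 47.74


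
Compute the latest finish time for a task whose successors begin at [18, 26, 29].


LF = min of all successor start times
Successors start at: [18, 26, 29]
LF = min(18, 26, 29)
= 18


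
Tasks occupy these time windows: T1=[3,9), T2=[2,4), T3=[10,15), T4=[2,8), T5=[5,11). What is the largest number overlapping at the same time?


Check each time point for overlaps:
  t=3: 3 tasks active (T1, T2, T4)
Max concurrent = 3


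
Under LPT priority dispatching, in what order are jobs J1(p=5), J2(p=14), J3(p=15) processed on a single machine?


LPT: sort by longest processing time first
  J3: p=15
  J2: p=14
  J1: p=5
Order: J3 → J2 → J1


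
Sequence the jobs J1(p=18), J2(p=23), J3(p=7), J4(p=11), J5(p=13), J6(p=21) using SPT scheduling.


SPT: sort by shortest processing time
  J3: p=7
  J4: p=11
  J5: p=13
  J1: p=18
  J6: p=21
  J2: p=23
Order: J3 → J4 → J5 → J1 → J6 → J2


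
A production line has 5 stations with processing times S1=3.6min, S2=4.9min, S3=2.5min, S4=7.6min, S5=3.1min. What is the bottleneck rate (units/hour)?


Bottleneck = longest station time
Station times: [3.6, 4.9, 2.5, 7.6, 3.1]
Max = 7.6 min
Rate = 60 / 7.6
= 7.89 units/hour (bottleneck: 7.6min)


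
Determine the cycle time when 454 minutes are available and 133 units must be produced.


Cycle time = available time / demand
= 454 / 133
= 3.41 min/unit


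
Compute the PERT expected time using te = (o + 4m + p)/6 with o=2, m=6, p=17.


te = (o + 4m + p) / 6
= (2 + 4×6 + 17) / 6
= (2 + 24 + 17) / 6
= 43 / 6
= 7.17


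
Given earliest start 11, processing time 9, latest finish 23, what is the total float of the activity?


EF = ES + duration = 11 + 9 = 20
LS = LF - duration = 23 - 9 = 14
Total Float = LF - EF = 23 - 20
(or LS - ES = 14 - 11)
= 3


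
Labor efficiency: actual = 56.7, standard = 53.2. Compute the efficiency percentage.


Efficiency = (actual / standard) × 100
= (56.7 / 53.2) × 100
= 106.6%


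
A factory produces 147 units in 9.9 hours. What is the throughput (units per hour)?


Throughput = units / time
= 147 / 9.9
= 14.8 units/hour


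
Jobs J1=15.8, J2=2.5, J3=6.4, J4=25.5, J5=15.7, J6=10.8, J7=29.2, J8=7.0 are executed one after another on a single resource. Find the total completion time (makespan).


Sequential makespan: sum all processing times
= 15.8 + 2.5 + 6.4 + 25.5 + 15.7 + 10.8 + 29.2 + 7.0
= 112.9 time units


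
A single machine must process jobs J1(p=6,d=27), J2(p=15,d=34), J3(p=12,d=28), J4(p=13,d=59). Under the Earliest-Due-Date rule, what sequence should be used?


EDD: sort by earliest due date
  J1: d=27, p=6
  J3: d=28, p=12
  J2: d=34, p=15
  J4: d=59, p=13
Order: J1 → J3 → J2 → J4


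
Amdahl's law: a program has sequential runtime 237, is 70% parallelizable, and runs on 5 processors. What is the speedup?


Amdahl's law: T_p = T × ((1-p) + p/N)
= 237 × ((1-0.7) + 0.7/5)
= 237 × (0.30 + 0.1400)
= 237 × 0.4400
= 104.28
Speedup = 237/104.28
= 2.27×


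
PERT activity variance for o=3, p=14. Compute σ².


σ² = ((p - o) / 6)² = (p - o)² / 36
= (14 - 3)² / 36
= 11² / 36
= 121 / 36
= 3.3611


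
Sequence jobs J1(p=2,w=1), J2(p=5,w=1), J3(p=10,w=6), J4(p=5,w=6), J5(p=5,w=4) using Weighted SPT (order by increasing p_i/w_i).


WSPT (Smith's rule): sort by p/w ascending
  J4: p/w = 5/6 = 0.833
  J5: p/w = 5/4 = 1.250
  J3: p/w = 10/6 = 1.667
  J1: p/w = 2/1 = 2.000
  J2: p/w = 5/1 = 5.000
Order: J4 → J5 → J3 → J1 → J2


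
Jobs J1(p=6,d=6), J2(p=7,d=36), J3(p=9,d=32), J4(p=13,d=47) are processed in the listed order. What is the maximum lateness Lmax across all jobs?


Lateness per job (L = C - d):
  J1: C=6, d=6, L=0
  J2: C=13, d=36, L=-23
  J3: C=22, d=32, L=-10
  J4: C=35, d=47, L=-12
Lmax = max(0, -23, -10, -12)
= 0


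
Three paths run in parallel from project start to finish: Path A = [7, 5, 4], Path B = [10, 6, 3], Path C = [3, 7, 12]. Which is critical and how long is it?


Path A: 7 + 5 + 4 = 16
Path B: 10 + 6 + 3 = 19
Path C: 3 + 7 + 12 = 22
Critical path = longest = max(16, 19, 22)
= 22 (Path C)


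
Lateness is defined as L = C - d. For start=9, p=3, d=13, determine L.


Completion = 9 + 3 = 12
Lateness = C - d = 12 - 13
= -1


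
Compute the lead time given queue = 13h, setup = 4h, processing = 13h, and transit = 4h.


Lead time = queue + setup + processing + transit
= 13 + 4 + 13 + 4
= 34 hours


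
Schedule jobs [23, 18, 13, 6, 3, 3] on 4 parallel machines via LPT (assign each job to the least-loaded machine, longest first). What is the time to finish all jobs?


Jobs (LPT sorted): [23, 18, 13, 6, 3, 3]
Machines: 4
  J=23 → Machine 1 (load: 0+23=23)
  J=18 → Machine 2 (load: 0+18=18)
  J=13 → Machine 3 (load: 0+13=13)
  J=6 → Machine 4 (load: 0+6=6)
  J=3 → Machine 4 (load: 6+3=9)
  J=3 → Machine 4 (load: 9+3=12)
Machine loads: [23, 18, 13, 12]
Makespan = max = 23 time units


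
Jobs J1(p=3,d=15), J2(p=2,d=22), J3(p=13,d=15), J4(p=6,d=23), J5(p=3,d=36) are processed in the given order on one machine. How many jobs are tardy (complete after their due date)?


Completion vs due date:
  J1: C=3, d=15 → on time
  J2: C=5, d=22 → on time
  J3: C=18, d=15 → TARDY
  J4: C=24, d=23 → TARDY
  J5: C=27, d=36 → on time
Tardy jobs: J3, J4
Count = 2
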